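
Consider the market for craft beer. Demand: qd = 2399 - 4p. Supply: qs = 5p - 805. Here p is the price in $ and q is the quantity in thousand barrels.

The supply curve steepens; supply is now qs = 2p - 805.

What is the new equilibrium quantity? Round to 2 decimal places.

263.00

Initially, 2399 - 4p = 5p - 805, so 3204 = 9p and p = 356, q = 975.
With the change applied: demand qd = 2399 - 4p, supply qs = 2p - 805.
Equate the new curves: 2399 - 4p = 2p - 805, giving 3204 = 6p, p = 534, q = 263.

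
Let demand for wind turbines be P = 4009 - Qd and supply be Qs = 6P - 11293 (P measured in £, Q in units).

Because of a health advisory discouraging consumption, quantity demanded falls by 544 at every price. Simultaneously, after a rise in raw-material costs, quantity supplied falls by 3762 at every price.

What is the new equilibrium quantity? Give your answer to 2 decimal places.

819.29

Original equilibrium: 4009 - P = 6P - 11293 gives 15302 = 7P, so P = 2186 and Q = 1823.
The shock moves the curves to Qd = 3465 - P and Qs = 6P - 15055.
Clearing the new market: 3465 - P = 6P - 15055, so P = 18520/7 ≈ 2645.7143 and Q = 5735/7 ≈ 819.2857.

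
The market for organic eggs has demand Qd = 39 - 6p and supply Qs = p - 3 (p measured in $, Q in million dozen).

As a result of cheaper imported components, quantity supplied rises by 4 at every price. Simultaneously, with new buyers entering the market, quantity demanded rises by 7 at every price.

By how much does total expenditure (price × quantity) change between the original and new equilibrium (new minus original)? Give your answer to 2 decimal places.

Original equilibrium: 39 - 6p = p - 3 gives 42 = 7p, so p = 6 and Q = 3.
The new curves are Qd = 46 - 6p (demand) and Qs = p + 1 (supply).
Setting them equal: 46 - 6p = p + 1 → 45 = 7p, so p = 45/7 ≈ 6.4286 and Q = 52/7 ≈ 7.4286.
Expenditure moves from 6×3 = 18 to 6.4286×7.4286 = 47.7551; change = +29.76.

+29.76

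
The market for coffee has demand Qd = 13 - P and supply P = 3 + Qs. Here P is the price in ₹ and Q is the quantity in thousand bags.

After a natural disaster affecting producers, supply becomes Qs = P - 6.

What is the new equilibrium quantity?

Before the shock: 13 - P = P - 3 ⇒ 16 = 2P ⇒ P = 8, Q = 5.
With the change applied: demand Qd = 13 - P, supply Qs = P - 6.
Clearing the new market: 13 - P = P - 6, so P = 9.5 and Q = 3.5.

3.5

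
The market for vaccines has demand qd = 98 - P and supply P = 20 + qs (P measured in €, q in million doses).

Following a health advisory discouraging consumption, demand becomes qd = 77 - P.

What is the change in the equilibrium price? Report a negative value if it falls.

-10.5

Solve the original market: 98 - P = P - 20, hence P = 59 and q = 39.
The shock moves the curves to qd = 77 - P and qs = P - 20.
Clearing the new market: 77 - P = P - 20, so P = 48.5 and q = 28.5.
ΔP = 48.5 − 59 = -10.5.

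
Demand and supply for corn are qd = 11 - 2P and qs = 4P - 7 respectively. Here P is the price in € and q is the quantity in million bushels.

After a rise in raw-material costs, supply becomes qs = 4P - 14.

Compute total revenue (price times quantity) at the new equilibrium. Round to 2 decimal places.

11.11

Initially, 11 - 2P = 4P - 7, so 18 = 6P and P = 3, q = 5.
With the change applied: demand qd = 11 - 2P, supply qs = 4P - 14.
Setting them equal: 11 - 2P = 4P - 14 → 25 = 6P, so P = 25/6 ≈ 4.1667 and q = 8/3 ≈ 2.6667.
New expenditure = 4.1667 × 2.6667 = 11.11.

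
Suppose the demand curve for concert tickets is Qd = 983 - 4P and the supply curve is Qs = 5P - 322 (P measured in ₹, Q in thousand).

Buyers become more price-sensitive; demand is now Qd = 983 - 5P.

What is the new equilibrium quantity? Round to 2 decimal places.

Solve the original market: 983 - 4P = 5P - 322, hence P = 145 and Q = 403.
After the shift, demand is Qd = 983 - 5P and supply is Qs = 5P - 322.
Equate the new curves: 983 - 5P = 5P - 322, giving 1305 = 10P, P = 130.5, Q = 330.5.

330.50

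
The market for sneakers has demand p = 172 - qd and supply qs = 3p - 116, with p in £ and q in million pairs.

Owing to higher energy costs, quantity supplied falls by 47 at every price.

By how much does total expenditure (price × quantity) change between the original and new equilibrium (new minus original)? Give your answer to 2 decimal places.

+190.94

Initially, 172 - p = 3p - 116, so 288 = 4p and p = 72, q = 100.
With the change applied: demand qd = 172 - p, supply qs = 3p - 163.
Clearing the new market: 172 - p = 3p - 163, so p = 83.75 and q = 88.25.
Expenditure moves from 72×100 = 7200 to 83.75×88.25 = 7390.9375; change = +190.94.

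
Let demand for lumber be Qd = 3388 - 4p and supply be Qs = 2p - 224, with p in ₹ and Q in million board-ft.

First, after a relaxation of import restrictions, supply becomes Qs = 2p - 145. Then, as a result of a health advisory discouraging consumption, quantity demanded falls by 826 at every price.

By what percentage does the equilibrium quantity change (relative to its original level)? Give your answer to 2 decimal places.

Initially, 3388 - 4p = 2p - 224, so 3612 = 6p and p = 602, Q = 980.
With the change applied: demand Qd = 2562 - 4p, supply Qs = 2p - 145.
Setting them equal: 2562 - 4p = 2p - 145 → 2707 = 6p, so p = 2707/6 ≈ 451.1667 and Q = 2272/3 ≈ 757.3333.
%ΔQ = (757.3333 − 980) / 980 × 100 = -22.72%.

-22.72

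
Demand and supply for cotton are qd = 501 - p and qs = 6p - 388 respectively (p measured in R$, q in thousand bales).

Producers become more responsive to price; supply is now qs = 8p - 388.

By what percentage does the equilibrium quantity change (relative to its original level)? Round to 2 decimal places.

Original equilibrium: 501 - p = 6p - 388 gives 889 = 7p, so p = 127 and q = 374.
With the change applied: demand qd = 501 - p, supply qs = 8p - 388.
New equilibrium: 501 - p = 8p - 388 ⇒ 889 = 9p ⇒ p = 889/9 ≈ 98.7778, q = 3620/9 ≈ 402.2222.
%Δq = (402.2222 − 374) / 374 × 100 = +7.55%.

+7.55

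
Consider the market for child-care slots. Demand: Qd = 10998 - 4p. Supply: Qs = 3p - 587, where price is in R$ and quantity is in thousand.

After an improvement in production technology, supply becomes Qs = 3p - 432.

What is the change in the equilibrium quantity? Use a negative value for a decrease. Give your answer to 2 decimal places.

+88.57

Solve the original market: 10998 - 4p = 3p - 587, hence p = 1655 and Q = 4378.
After the shift, demand is Qd = 10998 - 4p and supply is Qs = 3p - 432.
Equate the new curves: 10998 - 4p = 3p - 432, giving 11430 = 7p, p = 11430/7 ≈ 1632.8571, Q = 31266/7 ≈ 4466.5714.
ΔQ = 4466.5714 − 4378 = +88.57.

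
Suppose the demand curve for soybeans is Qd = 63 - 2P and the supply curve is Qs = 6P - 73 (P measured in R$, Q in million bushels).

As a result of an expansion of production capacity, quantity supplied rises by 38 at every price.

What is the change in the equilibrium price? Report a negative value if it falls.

-4.75

Initially, 63 - 2P = 6P - 73, so 136 = 8P and P = 17, Q = 29.
With the change applied: demand Qd = 63 - 2P, supply Qs = 6P - 35.
Equate the new curves: 63 - 2P = 6P - 35, giving 98 = 8P, P = 12.25, Q = 38.5.
ΔP = 12.25 − 17 = -4.75.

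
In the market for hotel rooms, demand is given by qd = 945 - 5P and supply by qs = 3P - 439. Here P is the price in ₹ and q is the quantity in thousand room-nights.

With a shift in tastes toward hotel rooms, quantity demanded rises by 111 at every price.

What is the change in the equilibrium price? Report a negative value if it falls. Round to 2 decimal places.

Before the shock: 945 - 5P = 3P - 439 ⇒ 1384 = 8P ⇒ P = 173, q = 80.
With the change applied: demand qd = 1056 - 5P, supply qs = 3P - 439.
Clearing the new market: 1056 - 5P = 3P - 439, so P = 186.875 and q = 121.625.
ΔP = 186.875 − 173 = +13.88.

+13.88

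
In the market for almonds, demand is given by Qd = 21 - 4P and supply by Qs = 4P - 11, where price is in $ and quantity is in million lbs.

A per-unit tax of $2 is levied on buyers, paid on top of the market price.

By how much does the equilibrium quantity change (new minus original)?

Before the shock: 21 - 4P = 4P - 11 ⇒ 32 = 8P ⇒ P = 4, Q = 5.
Since buyers pay the price plus the tax, the effective demand curve becomes Qd = 13 - 4P.
Setting them equal: 13 - 4P = 4P - 11 → 24 = 8P, so P = 3 and Q = 1.
ΔQ = 1 − 5 = -4.

-4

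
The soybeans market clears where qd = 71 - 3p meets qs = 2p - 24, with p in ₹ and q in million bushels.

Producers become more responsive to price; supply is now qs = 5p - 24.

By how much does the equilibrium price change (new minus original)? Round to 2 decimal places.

Initially, 71 - 3p = 2p - 24, so 95 = 5p and p = 19, q = 14.
The shock moves the curves to qd = 71 - 3p and qs = 5p - 24.
New equilibrium: 71 - 3p = 5p - 24 ⇒ 95 = 8p ⇒ p = 11.875, q = 35.375.
Δp = 11.875 − 19 = -7.13.

-7.13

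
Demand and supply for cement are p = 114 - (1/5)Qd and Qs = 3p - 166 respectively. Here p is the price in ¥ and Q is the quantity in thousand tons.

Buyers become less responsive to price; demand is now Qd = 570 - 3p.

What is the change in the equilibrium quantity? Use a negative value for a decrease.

Initially, 570 - 5p = 3p - 166, so 736 = 8p and p = 92, Q = 110.
After the shift, demand is Qd = 570 - 3p and supply is Qs = 3p - 166.
Setting them equal: 570 - 3p = 3p - 166 → 736 = 6p, so p = 368/3 ≈ 122.6667 and Q = 202.
ΔQ = 202 − 110 = +92.

+92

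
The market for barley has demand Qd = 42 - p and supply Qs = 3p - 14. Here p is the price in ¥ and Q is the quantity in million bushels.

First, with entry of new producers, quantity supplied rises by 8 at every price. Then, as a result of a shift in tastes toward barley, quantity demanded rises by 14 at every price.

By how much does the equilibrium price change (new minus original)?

Before the shock: 42 - p = 3p - 14 ⇒ 56 = 4p ⇒ p = 14, Q = 28.
With the change applied: demand Qd = 56 - p, supply Qs = 3p - 6.
Clearing the new market: 56 - p = 3p - 6, so p = 15.5 and Q = 40.5.
Δp = 15.5 − 14 = +1.5.

+1.5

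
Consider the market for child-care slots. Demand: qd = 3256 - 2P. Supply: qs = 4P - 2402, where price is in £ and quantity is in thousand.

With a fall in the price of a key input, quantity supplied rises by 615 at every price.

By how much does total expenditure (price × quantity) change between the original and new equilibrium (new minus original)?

Before the shock: 3256 - 2P = 4P - 2402 ⇒ 5658 = 6P ⇒ P = 943, q = 1370.
After the shift, demand is qd = 3256 - 2P and supply is qs = 4P - 1787.
Equate the new curves: 3256 - 2P = 4P - 1787, giving 5043 = 6P, P = 840.5, q = 1575.
Expenditure moves from 943×1370 = 1291910 to 840.5×1575 = 1323787.5; change = +31877.5.

+31877.5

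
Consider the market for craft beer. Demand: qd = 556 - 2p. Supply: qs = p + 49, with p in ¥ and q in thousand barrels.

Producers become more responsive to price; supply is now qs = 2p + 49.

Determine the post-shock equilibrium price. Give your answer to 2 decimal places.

Initially, 556 - 2p = p + 49, so 507 = 3p and p = 169, q = 218.
With the change applied: demand qd = 556 - 2p, supply qs = 2p + 49.
Clearing the new market: 556 - 2p = 2p + 49, so p = 126.75 and q = 302.5.

126.75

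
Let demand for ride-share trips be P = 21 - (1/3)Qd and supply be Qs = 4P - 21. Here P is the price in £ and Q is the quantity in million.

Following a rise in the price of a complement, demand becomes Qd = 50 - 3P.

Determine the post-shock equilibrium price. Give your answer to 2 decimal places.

Before the shock: 63 - 3P = 4P - 21 ⇒ 84 = 7P ⇒ P = 12, Q = 27.
The shock moves the curves to Qd = 50 - 3P and Qs = 4P - 21.
Equate the new curves: 50 - 3P = 4P - 21, giving 71 = 7P, P = 71/7 ≈ 10.1429, Q = 137/7 ≈ 19.5714.

10.14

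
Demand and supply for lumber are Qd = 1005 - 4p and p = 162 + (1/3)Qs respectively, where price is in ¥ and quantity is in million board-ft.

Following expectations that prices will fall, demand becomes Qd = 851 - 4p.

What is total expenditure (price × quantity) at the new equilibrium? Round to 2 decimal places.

Original equilibrium: 1005 - 4p = 3p - 486 gives 1491 = 7p, so p = 213 and Q = 153.
After the shift, demand is Qd = 851 - 4p and supply is Qs = 3p - 486.
Setting them equal: 851 - 4p = 3p - 486 → 1337 = 7p, so p = 191 and Q = 87.
New expenditure = 191 × 87 = 16617.00.

16617.00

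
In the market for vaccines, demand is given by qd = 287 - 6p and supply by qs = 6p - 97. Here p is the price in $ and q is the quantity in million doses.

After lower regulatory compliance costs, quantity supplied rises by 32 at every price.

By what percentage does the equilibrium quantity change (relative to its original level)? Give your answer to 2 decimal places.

+16.84

Initially, 287 - 6p = 6p - 97, so 384 = 12p and p = 32, q = 95.
The shock moves the curves to qd = 287 - 6p and qs = 6p - 65.
Equate the new curves: 287 - 6p = 6p - 65, giving 352 = 12p, p = 88/3 ≈ 29.3333, q = 111.
%Δq = (111 − 95) / 95 × 100 = +16.84%.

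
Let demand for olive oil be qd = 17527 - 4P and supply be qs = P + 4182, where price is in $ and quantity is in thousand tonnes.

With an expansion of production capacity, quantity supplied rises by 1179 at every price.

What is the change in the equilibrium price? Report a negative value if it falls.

Original equilibrium: 17527 - 4P = P + 4182 gives 13345 = 5P, so P = 2669 and q = 6851.
The shock moves the curves to qd = 17527 - 4P and qs = P + 5361.
Clearing the new market: 17527 - 4P = P + 5361, so P = 2433.2 and q = 7794.2.
ΔP = 2433.2 − 2669 = -235.8.

-235.8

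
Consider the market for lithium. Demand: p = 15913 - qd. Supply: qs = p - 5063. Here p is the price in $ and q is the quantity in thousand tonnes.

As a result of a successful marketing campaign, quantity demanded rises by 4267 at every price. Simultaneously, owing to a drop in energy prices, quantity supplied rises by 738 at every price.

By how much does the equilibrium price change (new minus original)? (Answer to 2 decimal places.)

+1764.50

Before the shock: 15913 - p = p - 5063 ⇒ 20976 = 2p ⇒ p = 10488, q = 5425.
The new curves are qd = 20180 - p (demand) and qs = p - 4325 (supply).
Setting them equal: 20180 - p = p - 4325 → 24505 = 2p, so p = 12252.5 and q = 7927.5.
Δp = 12252.5 − 10488 = +1764.50.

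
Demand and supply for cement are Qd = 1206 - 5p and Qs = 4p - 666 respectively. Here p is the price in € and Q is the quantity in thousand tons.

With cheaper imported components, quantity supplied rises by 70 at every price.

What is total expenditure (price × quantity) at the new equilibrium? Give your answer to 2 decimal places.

Initially, 1206 - 5p = 4p - 666, so 1872 = 9p and p = 208, Q = 166.
With the change applied: demand Qd = 1206 - 5p, supply Qs = 4p - 596.
Setting them equal: 1206 - 5p = 4p - 596 → 1802 = 9p, so p = 1802/9 ≈ 200.2222 and Q = 1844/9 ≈ 204.8889.
New expenditure = 200.2222 × 204.8889 = 41023.31.

41023.31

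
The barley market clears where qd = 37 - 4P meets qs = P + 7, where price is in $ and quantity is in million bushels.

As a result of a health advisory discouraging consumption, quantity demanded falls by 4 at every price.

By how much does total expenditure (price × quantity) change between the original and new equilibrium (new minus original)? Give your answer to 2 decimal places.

Original equilibrium: 37 - 4P = P + 7 gives 30 = 5P, so P = 6 and q = 13.
With the change applied: demand qd = 33 - 4P, supply qs = P + 7.
Clearing the new market: 33 - 4P = P + 7, so P = 5.2 and q = 12.2.
Expenditure moves from 6×13 = 78 to 5.2×12.2 = 63.44; change = -14.56.

-14.56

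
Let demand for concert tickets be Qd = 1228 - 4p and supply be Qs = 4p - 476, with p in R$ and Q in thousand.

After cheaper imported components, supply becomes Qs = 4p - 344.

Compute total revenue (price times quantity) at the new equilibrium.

86853

Solve the original market: 1228 - 4p = 4p - 476, hence p = 213 and Q = 376.
The new curves are Qd = 1228 - 4p (demand) and Qs = 4p - 344 (supply).
New equilibrium: 1228 - 4p = 4p - 344 ⇒ 1572 = 8p ⇒ p = 196.5, Q = 442.
New expenditure = 196.5 × 442 = 86853.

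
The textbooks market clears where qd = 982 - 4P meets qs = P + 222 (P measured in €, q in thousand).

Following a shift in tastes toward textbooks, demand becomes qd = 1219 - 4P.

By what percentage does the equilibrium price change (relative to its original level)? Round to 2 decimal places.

+31.18

Initially, 982 - 4P = P + 222, so 760 = 5P and P = 152, q = 374.
The new curves are qd = 1219 - 4P (demand) and qs = P + 222 (supply).
Setting them equal: 1219 - 4P = P + 222 → 997 = 5P, so P = 199.4 and q = 421.4.
%ΔP = (199.4 − 152) / 152 × 100 = +31.18%.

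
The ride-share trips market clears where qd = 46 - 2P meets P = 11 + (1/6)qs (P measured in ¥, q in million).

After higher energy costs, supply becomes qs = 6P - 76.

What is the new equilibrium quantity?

Initially, 46 - 2P = 6P - 66, so 112 = 8P and P = 14, q = 18.
The new curves are qd = 46 - 2P (demand) and qs = 6P - 76 (supply).
New equilibrium: 46 - 2P = 6P - 76 ⇒ 122 = 8P ⇒ P = 15.25, q = 15.5.

15.5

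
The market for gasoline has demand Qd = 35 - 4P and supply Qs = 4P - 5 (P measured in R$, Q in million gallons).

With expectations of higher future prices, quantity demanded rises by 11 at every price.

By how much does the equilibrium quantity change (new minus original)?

+5.5

Original equilibrium: 35 - 4P = 4P - 5 gives 40 = 8P, so P = 5 and Q = 15.
With the change applied: demand Qd = 46 - 4P, supply Qs = 4P - 5.
New equilibrium: 46 - 4P = 4P - 5 ⇒ 51 = 8P ⇒ P = 6.375, Q = 20.5.
ΔQ = 20.5 − 15 = +5.5.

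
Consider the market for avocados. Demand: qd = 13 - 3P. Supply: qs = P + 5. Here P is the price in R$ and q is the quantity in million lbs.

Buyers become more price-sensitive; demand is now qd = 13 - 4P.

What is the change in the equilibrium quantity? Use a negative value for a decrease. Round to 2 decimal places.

-0.40

Before the shock: 13 - 3P = P + 5 ⇒ 8 = 4P ⇒ P = 2, q = 7.
After the shift, demand is qd = 13 - 4P and supply is qs = P + 5.
Clearing the new market: 13 - 4P = P + 5, so P = 1.6 and q = 6.6.
Δq = 6.6 − 7 = -0.40.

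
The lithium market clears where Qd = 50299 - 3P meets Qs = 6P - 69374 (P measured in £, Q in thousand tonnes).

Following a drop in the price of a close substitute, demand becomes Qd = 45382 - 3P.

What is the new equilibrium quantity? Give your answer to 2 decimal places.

Solve the original market: 50299 - 3P = 6P - 69374, hence P = 13297 and Q = 10408.
With the change applied: demand Qd = 45382 - 3P, supply Qs = 6P - 69374.
Clearing the new market: 45382 - 3P = 6P - 69374, so P = 38252/3 ≈ 12750.6667 and Q = 7130.

7130.00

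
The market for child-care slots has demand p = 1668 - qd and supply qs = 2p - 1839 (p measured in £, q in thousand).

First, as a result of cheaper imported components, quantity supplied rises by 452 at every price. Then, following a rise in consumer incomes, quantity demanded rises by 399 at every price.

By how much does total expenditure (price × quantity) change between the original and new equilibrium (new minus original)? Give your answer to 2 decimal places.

Before the shock: 1668 - p = 2p - 1839 ⇒ 3507 = 3p ⇒ p = 1169, q = 499.
The new curves are qd = 2067 - p (demand) and qs = 2p - 1387 (supply).
Clearing the new market: 2067 - p = 2p - 1387, so p = 3454/3 ≈ 1151.3333 and q = 2747/3 ≈ 915.6667.
Expenditure moves from 1169×499 = 583331 to 1151.3333×915.6667 = 1054237.5556; change = +470906.56.

+470906.56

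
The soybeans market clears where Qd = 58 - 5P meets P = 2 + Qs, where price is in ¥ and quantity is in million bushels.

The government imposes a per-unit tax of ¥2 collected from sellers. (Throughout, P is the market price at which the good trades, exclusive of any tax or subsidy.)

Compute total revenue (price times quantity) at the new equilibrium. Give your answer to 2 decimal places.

Before the shock: 58 - 5P = P - 2 ⇒ 60 = 6P ⇒ P = 10, Q = 8.
Since sellers keep the price net of the tax, the effective supply curve becomes Qs = P - 4.
Equate the new curves: 58 - 5P = P - 4, giving 62 = 6P, P = 31/3 ≈ 10.3333, Q = 19/3 ≈ 6.3333.
New expenditure = 10.3333 × 6.3333 = 65.44.

65.44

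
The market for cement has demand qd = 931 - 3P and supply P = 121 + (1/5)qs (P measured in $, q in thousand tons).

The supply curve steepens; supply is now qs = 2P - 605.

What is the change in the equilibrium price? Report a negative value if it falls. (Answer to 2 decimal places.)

Solve the original market: 931 - 3P = 5P - 605, hence P = 192 and q = 355.
The shock moves the curves to qd = 931 - 3P and qs = 2P - 605.
Clearing the new market: 931 - 3P = 2P - 605, so P = 307.2 and q = 9.4.
ΔP = 307.2 − 192 = +115.20.

+115.20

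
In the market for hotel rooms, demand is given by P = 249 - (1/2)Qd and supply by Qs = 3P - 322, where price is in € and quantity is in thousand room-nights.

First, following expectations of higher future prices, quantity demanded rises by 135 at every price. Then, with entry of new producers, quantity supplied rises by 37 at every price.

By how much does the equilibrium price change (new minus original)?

+19.6

Before the shock: 498 - 2P = 3P - 322 ⇒ 820 = 5P ⇒ P = 164, Q = 170.
After the shift, demand is Qd = 633 - 2P and supply is Qs = 3P - 285.
Equate the new curves: 633 - 2P = 3P - 285, giving 918 = 5P, P = 183.6, Q = 265.8.
ΔP = 183.6 − 164 = +19.6.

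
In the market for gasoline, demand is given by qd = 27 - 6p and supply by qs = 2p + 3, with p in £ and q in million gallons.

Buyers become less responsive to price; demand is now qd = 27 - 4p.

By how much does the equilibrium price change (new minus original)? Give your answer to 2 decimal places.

+1.00

Initially, 27 - 6p = 2p + 3, so 24 = 8p and p = 3, q = 9.
After the shift, demand is qd = 27 - 4p and supply is qs = 2p + 3.
Setting them equal: 27 - 4p = 2p + 3 → 24 = 6p, so p = 4 and q = 11.
Δp = 4 − 3 = +1.00.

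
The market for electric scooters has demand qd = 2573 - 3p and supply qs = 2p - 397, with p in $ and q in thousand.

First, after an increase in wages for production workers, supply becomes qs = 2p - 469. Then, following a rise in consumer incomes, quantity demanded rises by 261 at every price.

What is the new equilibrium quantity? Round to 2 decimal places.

Before the shock: 2573 - 3p = 2p - 397 ⇒ 2970 = 5p ⇒ p = 594, q = 791.
With the change applied: demand qd = 2834 - 3p, supply qs = 2p - 469.
Setting them equal: 2834 - 3p = 2p - 469 → 3303 = 5p, so p = 660.6 and q = 852.2.

852.20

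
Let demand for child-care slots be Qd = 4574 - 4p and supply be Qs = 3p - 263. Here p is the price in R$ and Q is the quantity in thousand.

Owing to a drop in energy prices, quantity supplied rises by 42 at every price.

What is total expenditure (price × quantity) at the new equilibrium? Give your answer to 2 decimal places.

1256290.00

Solve the original market: 4574 - 4p = 3p - 263, hence p = 691 and Q = 1810.
After the shift, demand is Qd = 4574 - 4p and supply is Qs = 3p - 221.
Equate the new curves: 4574 - 4p = 3p - 221, giving 4795 = 7p, p = 685, Q = 1834.
New expenditure = 685 × 1834 = 1256290.00.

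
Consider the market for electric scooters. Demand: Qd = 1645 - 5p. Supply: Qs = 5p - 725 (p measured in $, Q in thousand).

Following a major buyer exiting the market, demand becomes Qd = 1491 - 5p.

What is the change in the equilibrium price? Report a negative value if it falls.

-15.4

Solve the original market: 1645 - 5p = 5p - 725, hence p = 237 and Q = 460.
The new curves are Qd = 1491 - 5p (demand) and Qs = 5p - 725 (supply).
Equate the new curves: 1491 - 5p = 5p - 725, giving 2216 = 10p, p = 221.6, Q = 383.
Δp = 221.6 − 237 = -15.4.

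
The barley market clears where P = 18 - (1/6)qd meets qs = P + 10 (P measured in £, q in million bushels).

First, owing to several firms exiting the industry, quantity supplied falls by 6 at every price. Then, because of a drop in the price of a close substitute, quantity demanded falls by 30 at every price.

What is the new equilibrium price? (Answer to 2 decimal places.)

10.57

Original equilibrium: 108 - 6P = P + 10 gives 98 = 7P, so P = 14 and q = 24.
The shock moves the curves to qd = 78 - 6P and qs = P + 4.
New equilibrium: 78 - 6P = P + 4 ⇒ 74 = 7P ⇒ P = 74/7 ≈ 10.5714, q = 102/7 ≈ 14.5714.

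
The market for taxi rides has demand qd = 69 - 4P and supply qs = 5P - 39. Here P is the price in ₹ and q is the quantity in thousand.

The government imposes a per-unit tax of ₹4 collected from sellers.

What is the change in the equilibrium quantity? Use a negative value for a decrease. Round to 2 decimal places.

-8.89

Original equilibrium: 69 - 4P = 5P - 39 gives 108 = 9P, so P = 12 and q = 21.
Since sellers keep the price net of the tax, the effective supply curve becomes qs = 5P - 59.
New equilibrium: 69 - 4P = 5P - 59 ⇒ 128 = 9P ⇒ P = 128/9 ≈ 14.2222, q = 109/9 ≈ 12.1111.
Δq = 12.1111 − 21 = -8.89.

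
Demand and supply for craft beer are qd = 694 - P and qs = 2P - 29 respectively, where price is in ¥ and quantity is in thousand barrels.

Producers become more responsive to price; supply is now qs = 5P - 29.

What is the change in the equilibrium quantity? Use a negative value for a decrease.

Before the shock: 694 - P = 2P - 29 ⇒ 723 = 3P ⇒ P = 241, q = 453.
The shock moves the curves to qd = 694 - P and qs = 5P - 29.
Equate the new curves: 694 - P = 5P - 29, giving 723 = 6P, P = 120.5, q = 573.5.
Δq = 573.5 − 453 = +120.5.

+120.5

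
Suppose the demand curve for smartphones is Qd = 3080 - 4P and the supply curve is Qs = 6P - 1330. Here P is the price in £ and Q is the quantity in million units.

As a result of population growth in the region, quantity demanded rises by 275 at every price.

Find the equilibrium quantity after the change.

Original equilibrium: 3080 - 4P = 6P - 1330 gives 4410 = 10P, so P = 441 and Q = 1316.
The new curves are Qd = 3355 - 4P (demand) and Qs = 6P - 1330 (supply).
Equate the new curves: 3355 - 4P = 6P - 1330, giving 4685 = 10P, P = 468.5, Q = 1481.

1481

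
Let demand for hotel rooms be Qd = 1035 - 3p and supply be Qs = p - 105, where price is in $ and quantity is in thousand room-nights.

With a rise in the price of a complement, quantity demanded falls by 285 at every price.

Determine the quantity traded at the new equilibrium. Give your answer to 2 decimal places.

108.75

Initially, 1035 - 3p = p - 105, so 1140 = 4p and p = 285, Q = 180.
The shock moves the curves to Qd = 750 - 3p and Qs = p - 105.
Setting them equal: 750 - 3p = p - 105 → 855 = 4p, so p = 213.75 and Q = 108.75.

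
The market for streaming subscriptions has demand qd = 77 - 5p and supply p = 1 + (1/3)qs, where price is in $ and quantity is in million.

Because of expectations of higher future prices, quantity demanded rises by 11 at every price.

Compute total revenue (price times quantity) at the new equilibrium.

Solve the original market: 77 - 5p = 3p - 3, hence p = 10 and q = 27.
After the shift, demand is qd = 88 - 5p and supply is qs = 3p - 3.
Equate the new curves: 88 - 5p = 3p - 3, giving 91 = 8p, p = 11.375, q = 31.125.
New expenditure = 11.375 × 31.125 = 354.046875.

354.046875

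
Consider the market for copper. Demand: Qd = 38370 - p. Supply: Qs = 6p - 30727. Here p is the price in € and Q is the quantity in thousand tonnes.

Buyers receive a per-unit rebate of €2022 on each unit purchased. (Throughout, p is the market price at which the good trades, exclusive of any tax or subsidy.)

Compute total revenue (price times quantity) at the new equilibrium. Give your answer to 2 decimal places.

307154252.55

Before the shock: 38370 - p = 6p - 30727 ⇒ 69097 = 7p ⇒ p = 9871, Q = 28499.
Since buyers' out-of-pocket price is the market price minus the rebate, the effective demand curve becomes Qd = 40392 - p.
New equilibrium: 40392 - p = 6p - 30727 ⇒ 71119 = 7p ⇒ p = 71119/7 ≈ 10159.8571, Q = 211625/7 ≈ 30232.1429.
New expenditure = 10159.8571 × 30232.1429 = 307154252.55.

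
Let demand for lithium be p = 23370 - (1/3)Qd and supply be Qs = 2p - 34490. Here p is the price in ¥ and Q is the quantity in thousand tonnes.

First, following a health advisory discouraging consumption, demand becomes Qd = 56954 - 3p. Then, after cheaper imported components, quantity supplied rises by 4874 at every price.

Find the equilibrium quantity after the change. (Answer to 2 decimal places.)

5012.00

Before the shock: 70110 - 3p = 2p - 34490 ⇒ 104600 = 5p ⇒ p = 20920, Q = 7350.
The new curves are Qd = 56954 - 3p (demand) and Qs = 2p - 29616 (supply).
Setting them equal: 56954 - 3p = 2p - 29616 → 86570 = 5p, so p = 17314 and Q = 5012.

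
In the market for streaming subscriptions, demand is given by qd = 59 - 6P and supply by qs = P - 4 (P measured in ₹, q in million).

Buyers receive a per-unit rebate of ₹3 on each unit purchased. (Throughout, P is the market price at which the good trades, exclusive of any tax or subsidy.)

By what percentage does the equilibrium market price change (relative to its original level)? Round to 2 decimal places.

Solve the original market: 59 - 6P = P - 4, hence P = 9 and q = 5.
Since buyers' out-of-pocket price is the market price minus the rebate, the effective demand curve becomes qd = 77 - 6P.
Setting them equal: 77 - 6P = P - 4 → 81 = 7P, so P = 81/7 ≈ 11.5714 and q = 53/7 ≈ 7.5714.
%ΔP = (11.5714 − 9) / 9 × 100 = +28.57%.

+28.57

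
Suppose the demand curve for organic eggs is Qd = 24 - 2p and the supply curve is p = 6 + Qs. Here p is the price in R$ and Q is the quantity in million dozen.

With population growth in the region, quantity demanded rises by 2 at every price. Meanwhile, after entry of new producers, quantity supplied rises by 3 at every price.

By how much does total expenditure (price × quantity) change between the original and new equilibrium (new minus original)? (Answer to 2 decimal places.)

Before the shock: 24 - 2p = p - 6 ⇒ 30 = 3p ⇒ p = 10, Q = 4.
The shock moves the curves to Qd = 26 - 2p and Qs = p - 3.
Equate the new curves: 26 - 2p = p - 3, giving 29 = 3p, p = 29/3 ≈ 9.6667, Q = 20/3 ≈ 6.6667.
Expenditure moves from 10×4 = 40 to 9.6667×6.6667 = 64.4444; change = +24.44.

+24.44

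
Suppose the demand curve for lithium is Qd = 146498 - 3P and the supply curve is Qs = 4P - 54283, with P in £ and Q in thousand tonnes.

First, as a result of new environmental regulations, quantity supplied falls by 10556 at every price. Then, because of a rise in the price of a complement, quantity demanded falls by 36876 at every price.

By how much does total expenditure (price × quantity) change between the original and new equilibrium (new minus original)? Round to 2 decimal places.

Before the shock: 146498 - 3P = 4P - 54283 ⇒ 200781 = 7P ⇒ P = 28683, Q = 60449.
After the shift, demand is Qd = 109622 - 3P and supply is Qs = 4P - 64839.
New equilibrium: 109622 - 3P = 4P - 64839 ⇒ 174461 = 7P ⇒ P = 24923, Q = 34853.
Expenditure moves from 28683×60449 = 1733858667 to 24923×34853 = 868641319; change = -865217348.00.

-865217348.00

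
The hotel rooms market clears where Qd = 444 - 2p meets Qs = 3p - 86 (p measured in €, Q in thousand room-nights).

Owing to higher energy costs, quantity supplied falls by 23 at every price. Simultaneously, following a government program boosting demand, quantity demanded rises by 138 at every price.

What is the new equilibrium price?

Solve the original market: 444 - 2p = 3p - 86, hence p = 106 and Q = 232.
With the change applied: demand Qd = 582 - 2p, supply Qs = 3p - 109.
New equilibrium: 582 - 2p = 3p - 109 ⇒ 691 = 5p ⇒ p = 138.2, Q = 305.6.

138.2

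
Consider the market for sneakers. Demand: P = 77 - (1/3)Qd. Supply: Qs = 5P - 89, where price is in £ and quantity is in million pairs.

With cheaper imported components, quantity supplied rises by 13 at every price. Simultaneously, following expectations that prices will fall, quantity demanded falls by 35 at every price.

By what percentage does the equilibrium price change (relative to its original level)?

Solve the original market: 231 - 3P = 5P - 89, hence P = 40 and Q = 111.
With the change applied: demand Qd = 196 - 3P, supply Qs = 5P - 76.
New equilibrium: 196 - 3P = 5P - 76 ⇒ 272 = 8P ⇒ P = 34, Q = 94.
%ΔP = (34 − 40) / 40 × 100 = -15%.

-15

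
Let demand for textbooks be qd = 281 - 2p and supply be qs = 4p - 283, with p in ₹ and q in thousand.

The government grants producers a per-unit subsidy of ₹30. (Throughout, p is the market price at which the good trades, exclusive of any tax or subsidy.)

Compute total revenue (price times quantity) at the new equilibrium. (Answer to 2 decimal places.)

Before the shock: 281 - 2p = 4p - 283 ⇒ 564 = 6p ⇒ p = 94, q = 93.
Since sellers receive the price plus the subsidy, the effective supply curve becomes qs = 4p - 163.
Clearing the new market: 281 - 2p = 4p - 163, so p = 74 and q = 133.
New expenditure = 74 × 133 = 9842.00.

9842.00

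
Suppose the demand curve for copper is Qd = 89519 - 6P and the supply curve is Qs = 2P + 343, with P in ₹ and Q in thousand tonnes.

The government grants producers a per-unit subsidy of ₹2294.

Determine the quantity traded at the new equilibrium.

Solve the original market: 89519 - 6P = 2P + 343, hence P = 11147 and Q = 22637.
Since sellers receive the price plus the subsidy, the effective supply curve becomes Qs = 2P + 4931.
New equilibrium: 89519 - 6P = 2P + 4931 ⇒ 84588 = 8P ⇒ P = 10573.5, Q = 26078.

26078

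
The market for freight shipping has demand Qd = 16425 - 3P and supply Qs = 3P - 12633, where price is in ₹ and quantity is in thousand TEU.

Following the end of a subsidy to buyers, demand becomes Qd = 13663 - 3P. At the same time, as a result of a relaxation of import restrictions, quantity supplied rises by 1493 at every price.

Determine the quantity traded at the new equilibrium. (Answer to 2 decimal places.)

Before the shock: 16425 - 3P = 3P - 12633 ⇒ 29058 = 6P ⇒ P = 4843, Q = 1896.
After the shift, demand is Qd = 13663 - 3P and supply is Qs = 3P - 11140.
New equilibrium: 13663 - 3P = 3P - 11140 ⇒ 24803 = 6P ⇒ P = 24803/6 ≈ 4133.8333, Q = 1261.5.

1261.50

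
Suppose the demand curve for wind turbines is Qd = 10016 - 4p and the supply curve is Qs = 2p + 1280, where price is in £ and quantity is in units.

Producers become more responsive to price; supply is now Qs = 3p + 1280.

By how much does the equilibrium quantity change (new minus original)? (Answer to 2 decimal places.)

+832.00

Original equilibrium: 10016 - 4p = 2p + 1280 gives 8736 = 6p, so p = 1456 and Q = 4192.
The shock moves the curves to Qd = 10016 - 4p and Qs = 3p + 1280.
New equilibrium: 10016 - 4p = 3p + 1280 ⇒ 8736 = 7p ⇒ p = 1248, Q = 5024.
ΔQ = 5024 − 4192 = +832.00.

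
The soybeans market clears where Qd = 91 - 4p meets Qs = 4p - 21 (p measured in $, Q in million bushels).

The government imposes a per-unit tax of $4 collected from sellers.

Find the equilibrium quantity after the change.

27

Original equilibrium: 91 - 4p = 4p - 21 gives 112 = 8p, so p = 14 and Q = 35.
Since sellers keep the price net of the tax, the effective supply curve becomes Qs = 4p - 37.
Equate the new curves: 91 - 4p = 4p - 37, giving 128 = 8p, p = 16, Q = 27.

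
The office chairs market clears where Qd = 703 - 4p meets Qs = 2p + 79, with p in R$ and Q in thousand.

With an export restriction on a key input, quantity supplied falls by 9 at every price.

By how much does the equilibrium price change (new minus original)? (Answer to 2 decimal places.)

+1.50

Initially, 703 - 4p = 2p + 79, so 624 = 6p and p = 104, Q = 287.
The shock moves the curves to Qd = 703 - 4p and Qs = 2p + 70.
Setting them equal: 703 - 4p = 2p + 70 → 633 = 6p, so p = 105.5 and Q = 281.
Δp = 105.5 − 104 = +1.50.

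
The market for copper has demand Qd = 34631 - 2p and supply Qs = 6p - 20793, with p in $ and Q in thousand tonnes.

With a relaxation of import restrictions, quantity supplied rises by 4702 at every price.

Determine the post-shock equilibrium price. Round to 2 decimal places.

6340.25

Original equilibrium: 34631 - 2p = 6p - 20793 gives 55424 = 8p, so p = 6928 and Q = 20775.
With the change applied: demand Qd = 34631 - 2p, supply Qs = 6p - 16091.
New equilibrium: 34631 - 2p = 6p - 16091 ⇒ 50722 = 8p ⇒ p = 6340.25, Q = 21950.5.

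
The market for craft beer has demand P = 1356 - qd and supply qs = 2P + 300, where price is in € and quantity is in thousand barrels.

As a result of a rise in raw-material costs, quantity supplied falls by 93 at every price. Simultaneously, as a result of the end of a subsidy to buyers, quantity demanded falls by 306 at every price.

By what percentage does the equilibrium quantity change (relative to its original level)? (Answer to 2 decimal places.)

-23.41

Solve the original market: 1356 - P = 2P + 300, hence P = 352 and q = 1004.
After the shift, demand is qd = 1050 - P and supply is qs = 2P + 207.
Clearing the new market: 1050 - P = 2P + 207, so P = 281 and q = 769.
%Δq = (769 − 1004) / 1004 × 100 = -23.41%.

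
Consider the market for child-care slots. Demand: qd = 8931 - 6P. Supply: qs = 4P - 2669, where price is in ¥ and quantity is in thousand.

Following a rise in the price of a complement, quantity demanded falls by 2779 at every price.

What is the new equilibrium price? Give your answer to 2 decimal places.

882.10

Before the shock: 8931 - 6P = 4P - 2669 ⇒ 11600 = 10P ⇒ P = 1160, q = 1971.
With the change applied: demand qd = 6152 - 6P, supply qs = 4P - 2669.
Equate the new curves: 6152 - 6P = 4P - 2669, giving 8821 = 10P, P = 882.1, q = 859.4.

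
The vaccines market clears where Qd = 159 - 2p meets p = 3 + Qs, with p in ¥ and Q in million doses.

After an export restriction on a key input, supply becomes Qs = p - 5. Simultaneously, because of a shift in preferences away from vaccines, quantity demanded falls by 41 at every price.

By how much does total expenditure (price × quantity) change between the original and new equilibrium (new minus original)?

-1278

Solve the original market: 159 - 2p = p - 3, hence p = 54 and Q = 51.
The new curves are Qd = 118 - 2p (demand) and Qs = p - 5 (supply).
Equate the new curves: 118 - 2p = p - 5, giving 123 = 3p, p = 41, Q = 36.
Expenditure moves from 54×51 = 2754 to 41×36 = 1476; change = -1278.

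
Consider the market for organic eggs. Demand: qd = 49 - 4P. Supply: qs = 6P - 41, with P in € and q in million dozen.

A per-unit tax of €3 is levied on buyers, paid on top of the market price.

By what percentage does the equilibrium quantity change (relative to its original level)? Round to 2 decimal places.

Original equilibrium: 49 - 4P = 6P - 41 gives 90 = 10P, so P = 9 and q = 13.
Since buyers pay the price plus the tax, the effective demand curve becomes qd = 37 - 4P.
Clearing the new market: 37 - 4P = 6P - 41, so P = 7.8 and q = 5.8.
%Δq = (5.8 − 13) / 13 × 100 = -55.38%.

-55.38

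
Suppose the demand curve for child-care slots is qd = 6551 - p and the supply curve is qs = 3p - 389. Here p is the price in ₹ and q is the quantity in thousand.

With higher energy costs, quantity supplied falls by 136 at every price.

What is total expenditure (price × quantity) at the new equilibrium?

Initially, 6551 - p = 3p - 389, so 6940 = 4p and p = 1735, q = 4816.
The new curves are qd = 6551 - p (demand) and qs = 3p - 525 (supply).
Equate the new curves: 6551 - p = 3p - 525, giving 7076 = 4p, p = 1769, q = 4782.
New expenditure = 1769 × 4782 = 8459358.

8459358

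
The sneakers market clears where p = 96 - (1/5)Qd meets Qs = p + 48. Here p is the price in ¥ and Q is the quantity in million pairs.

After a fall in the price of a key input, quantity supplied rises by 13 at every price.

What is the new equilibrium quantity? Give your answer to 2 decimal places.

130.83

Initially, 480 - 5p = p + 48, so 432 = 6p and p = 72, Q = 120.
The shock moves the curves to Qd = 480 - 5p and Qs = p + 61.
Setting them equal: 480 - 5p = p + 61 → 419 = 6p, so p = 419/6 ≈ 69.8333 and Q = 785/6 ≈ 130.8333.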